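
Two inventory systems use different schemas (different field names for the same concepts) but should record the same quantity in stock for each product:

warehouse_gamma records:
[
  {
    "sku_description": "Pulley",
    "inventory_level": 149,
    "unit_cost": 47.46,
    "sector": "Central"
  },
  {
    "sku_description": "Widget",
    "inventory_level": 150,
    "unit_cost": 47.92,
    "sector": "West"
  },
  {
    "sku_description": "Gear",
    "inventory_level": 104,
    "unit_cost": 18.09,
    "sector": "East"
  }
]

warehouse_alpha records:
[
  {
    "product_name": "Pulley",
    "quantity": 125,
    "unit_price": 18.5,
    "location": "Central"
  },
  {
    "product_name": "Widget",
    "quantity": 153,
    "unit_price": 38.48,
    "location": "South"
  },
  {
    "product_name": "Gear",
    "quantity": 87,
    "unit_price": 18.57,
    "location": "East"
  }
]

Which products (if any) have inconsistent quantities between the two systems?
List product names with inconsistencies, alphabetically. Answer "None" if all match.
Gear, Pulley, Widget

Schema mappings:
- "sku_description" (warehouse_gamma) = "product_name" (warehouse_alpha) = product name
- "inventory_level" (warehouse_gamma) = "quantity" (warehouse_alpha) = quantity

Comparison:
  Pulley: 149 vs 125 - MISMATCH
  Widget: 150 vs 153 - MISMATCH
  Gear: 104 vs 87 - MISMATCH

Products with inconsistencies: Gear, Pulley, Widget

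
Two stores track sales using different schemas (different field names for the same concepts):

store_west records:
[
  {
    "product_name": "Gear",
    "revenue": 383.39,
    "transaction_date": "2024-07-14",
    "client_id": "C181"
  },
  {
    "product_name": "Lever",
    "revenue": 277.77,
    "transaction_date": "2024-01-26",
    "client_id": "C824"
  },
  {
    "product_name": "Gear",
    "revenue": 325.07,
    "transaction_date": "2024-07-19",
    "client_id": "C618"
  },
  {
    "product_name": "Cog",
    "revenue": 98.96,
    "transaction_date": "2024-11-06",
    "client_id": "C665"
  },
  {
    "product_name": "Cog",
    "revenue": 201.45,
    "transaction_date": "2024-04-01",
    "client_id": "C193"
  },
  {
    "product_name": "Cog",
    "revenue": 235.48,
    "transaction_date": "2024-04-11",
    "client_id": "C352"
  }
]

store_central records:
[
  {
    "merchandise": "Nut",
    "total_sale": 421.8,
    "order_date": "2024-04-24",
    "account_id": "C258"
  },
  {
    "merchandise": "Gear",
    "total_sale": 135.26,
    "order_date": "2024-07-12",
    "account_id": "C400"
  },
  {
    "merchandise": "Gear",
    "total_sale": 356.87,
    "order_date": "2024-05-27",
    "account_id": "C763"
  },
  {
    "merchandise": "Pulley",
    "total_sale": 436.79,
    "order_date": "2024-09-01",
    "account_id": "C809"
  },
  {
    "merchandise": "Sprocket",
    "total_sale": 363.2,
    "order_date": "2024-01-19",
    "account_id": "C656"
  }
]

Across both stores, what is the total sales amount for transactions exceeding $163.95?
3001.82

Schema mapping: "revenue" (store_west) = "total_sale" (store_central) = sale amount

Sum of sales > $163.95 in store_west: 1423.16
Sum of sales > $163.95 in store_central: 1578.66

Total: 1423.16 + 1578.66 = 3001.82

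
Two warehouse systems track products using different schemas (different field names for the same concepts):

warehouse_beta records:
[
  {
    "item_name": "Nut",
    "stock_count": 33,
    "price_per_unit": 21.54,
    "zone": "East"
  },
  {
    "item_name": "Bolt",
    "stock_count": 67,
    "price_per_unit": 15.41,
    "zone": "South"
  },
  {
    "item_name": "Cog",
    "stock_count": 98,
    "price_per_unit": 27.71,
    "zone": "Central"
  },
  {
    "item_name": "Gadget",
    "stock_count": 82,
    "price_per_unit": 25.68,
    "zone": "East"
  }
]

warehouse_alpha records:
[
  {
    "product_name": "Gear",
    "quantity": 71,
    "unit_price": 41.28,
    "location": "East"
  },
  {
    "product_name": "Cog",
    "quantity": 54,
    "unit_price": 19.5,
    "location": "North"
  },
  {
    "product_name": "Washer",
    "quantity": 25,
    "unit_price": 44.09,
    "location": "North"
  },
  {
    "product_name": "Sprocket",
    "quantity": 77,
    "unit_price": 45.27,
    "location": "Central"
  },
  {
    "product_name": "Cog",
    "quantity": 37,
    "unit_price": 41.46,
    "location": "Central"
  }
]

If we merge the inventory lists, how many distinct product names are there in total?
7

Schema mapping: "item_name" (warehouse_beta) = "product_name" (warehouse_alpha) = product name

Products in warehouse_beta: ['Bolt', 'Cog', 'Gadget', 'Nut']
Products in warehouse_alpha: ['Cog', 'Gear', 'Sprocket', 'Washer']

Union (unique products): ['Bolt', 'Cog', 'Gadget', 'Gear', 'Nut', 'Sprocket', 'Washer']
Count: 7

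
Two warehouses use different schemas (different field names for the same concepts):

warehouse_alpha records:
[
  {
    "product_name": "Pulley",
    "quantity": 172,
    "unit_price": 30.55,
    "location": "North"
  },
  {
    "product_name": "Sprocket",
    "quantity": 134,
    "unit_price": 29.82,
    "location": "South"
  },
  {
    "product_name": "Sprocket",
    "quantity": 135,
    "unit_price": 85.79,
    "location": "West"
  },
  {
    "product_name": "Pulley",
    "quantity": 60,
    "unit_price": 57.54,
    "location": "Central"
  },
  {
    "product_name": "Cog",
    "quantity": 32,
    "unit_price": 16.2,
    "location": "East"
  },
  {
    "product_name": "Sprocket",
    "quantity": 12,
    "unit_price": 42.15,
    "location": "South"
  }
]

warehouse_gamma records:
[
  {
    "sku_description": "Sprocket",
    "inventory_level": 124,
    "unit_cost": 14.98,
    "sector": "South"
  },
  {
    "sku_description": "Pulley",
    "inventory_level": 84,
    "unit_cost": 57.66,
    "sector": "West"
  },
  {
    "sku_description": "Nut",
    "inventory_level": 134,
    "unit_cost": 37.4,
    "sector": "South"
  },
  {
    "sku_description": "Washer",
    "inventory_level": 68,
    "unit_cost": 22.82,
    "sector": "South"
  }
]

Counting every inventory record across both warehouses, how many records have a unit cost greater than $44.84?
3

Schema mapping: "unit_price" (warehouse_alpha) = "unit_cost" (warehouse_gamma) = unit cost

Records > $44.84 in warehouse_alpha: 2
Records > $44.84 in warehouse_gamma: 1

Total count: 2 + 1 = 3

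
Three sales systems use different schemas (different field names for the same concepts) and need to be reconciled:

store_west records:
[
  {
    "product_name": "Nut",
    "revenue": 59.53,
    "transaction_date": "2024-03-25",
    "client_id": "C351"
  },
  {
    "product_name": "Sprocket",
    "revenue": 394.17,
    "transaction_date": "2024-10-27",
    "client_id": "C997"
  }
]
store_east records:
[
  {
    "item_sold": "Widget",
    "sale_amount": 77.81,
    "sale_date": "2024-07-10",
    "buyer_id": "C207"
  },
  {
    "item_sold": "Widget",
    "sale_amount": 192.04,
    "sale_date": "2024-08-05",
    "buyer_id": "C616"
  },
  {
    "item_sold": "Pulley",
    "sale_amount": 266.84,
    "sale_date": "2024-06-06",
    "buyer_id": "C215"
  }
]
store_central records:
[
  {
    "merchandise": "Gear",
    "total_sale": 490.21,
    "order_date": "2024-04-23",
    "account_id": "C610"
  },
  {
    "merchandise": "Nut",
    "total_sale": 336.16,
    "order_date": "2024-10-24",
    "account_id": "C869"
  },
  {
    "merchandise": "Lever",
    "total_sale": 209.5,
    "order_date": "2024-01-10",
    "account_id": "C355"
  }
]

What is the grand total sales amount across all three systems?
2026.26

Schema reconciliation - all amount fields map to sale amount:

store_west (revenue): 453.7
store_east (sale_amount): 536.69
store_central (total_sale): 1035.87

Grand total: 2026.26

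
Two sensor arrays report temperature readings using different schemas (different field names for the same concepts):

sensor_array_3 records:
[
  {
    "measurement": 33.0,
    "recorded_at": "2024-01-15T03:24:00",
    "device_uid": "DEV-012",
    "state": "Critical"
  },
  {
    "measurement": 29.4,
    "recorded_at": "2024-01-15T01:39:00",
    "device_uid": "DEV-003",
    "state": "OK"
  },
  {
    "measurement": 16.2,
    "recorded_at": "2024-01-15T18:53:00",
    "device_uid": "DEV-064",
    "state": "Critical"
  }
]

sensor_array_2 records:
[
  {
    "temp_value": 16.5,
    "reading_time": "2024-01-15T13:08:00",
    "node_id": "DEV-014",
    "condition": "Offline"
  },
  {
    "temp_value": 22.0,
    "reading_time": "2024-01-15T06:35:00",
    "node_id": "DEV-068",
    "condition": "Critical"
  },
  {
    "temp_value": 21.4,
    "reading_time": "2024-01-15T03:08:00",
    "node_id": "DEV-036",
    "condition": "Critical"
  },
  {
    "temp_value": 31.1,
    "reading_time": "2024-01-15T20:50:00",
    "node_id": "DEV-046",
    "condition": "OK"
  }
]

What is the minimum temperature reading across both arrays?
16.2

Schema mapping: "measurement" (sensor_array_3) = "temp_value" (sensor_array_2) = temperature reading

Minimum in sensor_array_3: 16.2
Minimum in sensor_array_2: 16.5

Overall minimum: min(16.2, 16.5) = 16.2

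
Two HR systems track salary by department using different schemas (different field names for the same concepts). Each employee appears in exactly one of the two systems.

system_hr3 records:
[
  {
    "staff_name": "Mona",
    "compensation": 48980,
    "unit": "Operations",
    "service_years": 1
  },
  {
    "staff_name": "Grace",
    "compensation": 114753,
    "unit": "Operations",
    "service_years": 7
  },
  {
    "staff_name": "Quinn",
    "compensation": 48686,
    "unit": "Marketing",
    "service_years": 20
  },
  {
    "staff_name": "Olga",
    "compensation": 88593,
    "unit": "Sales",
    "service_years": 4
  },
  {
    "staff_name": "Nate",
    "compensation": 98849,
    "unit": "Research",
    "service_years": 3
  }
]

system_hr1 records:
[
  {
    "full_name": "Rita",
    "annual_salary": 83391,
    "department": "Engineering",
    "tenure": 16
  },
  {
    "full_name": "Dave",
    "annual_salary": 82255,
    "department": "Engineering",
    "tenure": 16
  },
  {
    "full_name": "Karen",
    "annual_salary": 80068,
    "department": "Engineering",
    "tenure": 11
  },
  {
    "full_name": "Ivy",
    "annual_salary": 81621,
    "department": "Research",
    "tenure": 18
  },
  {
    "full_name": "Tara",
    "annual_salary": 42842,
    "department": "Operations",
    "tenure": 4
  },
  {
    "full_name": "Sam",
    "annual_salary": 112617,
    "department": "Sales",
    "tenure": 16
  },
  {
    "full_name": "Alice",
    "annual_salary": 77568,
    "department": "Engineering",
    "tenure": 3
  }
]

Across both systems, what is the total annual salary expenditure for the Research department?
180470

Schema mappings:
- "unit" (system_hr3) = "department" (system_hr1) = department
- "compensation" (system_hr3) = "annual_salary" (system_hr1) = salary

Research salaries from system_hr3: 98849
Research salaries from system_hr1: 81621

Total: 98849 + 81621 = 180470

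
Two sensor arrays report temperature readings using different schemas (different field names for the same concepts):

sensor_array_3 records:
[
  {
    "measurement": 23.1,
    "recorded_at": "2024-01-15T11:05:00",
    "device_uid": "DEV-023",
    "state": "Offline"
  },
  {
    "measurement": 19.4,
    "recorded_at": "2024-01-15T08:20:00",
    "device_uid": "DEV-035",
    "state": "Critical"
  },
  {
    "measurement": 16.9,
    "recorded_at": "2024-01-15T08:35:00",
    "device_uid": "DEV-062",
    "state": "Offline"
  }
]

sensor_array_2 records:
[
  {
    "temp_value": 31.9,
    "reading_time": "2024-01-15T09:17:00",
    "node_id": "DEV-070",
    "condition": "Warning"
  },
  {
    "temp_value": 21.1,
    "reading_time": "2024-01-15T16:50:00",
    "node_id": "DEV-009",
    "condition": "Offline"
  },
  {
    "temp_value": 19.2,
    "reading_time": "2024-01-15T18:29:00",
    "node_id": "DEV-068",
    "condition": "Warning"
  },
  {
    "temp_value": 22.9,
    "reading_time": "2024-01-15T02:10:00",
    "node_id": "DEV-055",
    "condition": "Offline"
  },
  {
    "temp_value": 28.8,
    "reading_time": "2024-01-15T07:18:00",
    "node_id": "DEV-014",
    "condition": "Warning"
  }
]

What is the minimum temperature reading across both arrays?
16.9

Schema mapping: "measurement" (sensor_array_3) = "temp_value" (sensor_array_2) = temperature reading

Minimum in sensor_array_3: 16.9
Minimum in sensor_array_2: 19.2

Overall minimum: min(16.9, 19.2) = 16.9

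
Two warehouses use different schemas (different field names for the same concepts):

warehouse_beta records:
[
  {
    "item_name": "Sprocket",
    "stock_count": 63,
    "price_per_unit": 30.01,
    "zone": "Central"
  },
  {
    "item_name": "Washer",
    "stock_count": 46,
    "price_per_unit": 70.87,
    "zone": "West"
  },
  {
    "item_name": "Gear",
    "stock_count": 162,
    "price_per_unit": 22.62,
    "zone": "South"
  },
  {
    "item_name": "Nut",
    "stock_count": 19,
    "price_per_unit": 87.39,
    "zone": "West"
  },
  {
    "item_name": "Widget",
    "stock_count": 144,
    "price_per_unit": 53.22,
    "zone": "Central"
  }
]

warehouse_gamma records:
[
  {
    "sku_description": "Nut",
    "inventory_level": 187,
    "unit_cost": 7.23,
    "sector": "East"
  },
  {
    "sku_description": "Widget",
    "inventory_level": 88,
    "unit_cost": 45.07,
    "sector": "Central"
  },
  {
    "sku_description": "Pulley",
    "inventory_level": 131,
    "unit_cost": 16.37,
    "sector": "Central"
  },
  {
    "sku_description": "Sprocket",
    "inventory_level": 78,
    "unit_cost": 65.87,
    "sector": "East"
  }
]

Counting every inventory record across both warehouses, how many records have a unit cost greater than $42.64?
5

Schema mapping: "price_per_unit" (warehouse_beta) = "unit_cost" (warehouse_gamma) = unit cost

Records > $42.64 in warehouse_beta: 3
Records > $42.64 in warehouse_gamma: 2

Total count: 3 + 2 = 5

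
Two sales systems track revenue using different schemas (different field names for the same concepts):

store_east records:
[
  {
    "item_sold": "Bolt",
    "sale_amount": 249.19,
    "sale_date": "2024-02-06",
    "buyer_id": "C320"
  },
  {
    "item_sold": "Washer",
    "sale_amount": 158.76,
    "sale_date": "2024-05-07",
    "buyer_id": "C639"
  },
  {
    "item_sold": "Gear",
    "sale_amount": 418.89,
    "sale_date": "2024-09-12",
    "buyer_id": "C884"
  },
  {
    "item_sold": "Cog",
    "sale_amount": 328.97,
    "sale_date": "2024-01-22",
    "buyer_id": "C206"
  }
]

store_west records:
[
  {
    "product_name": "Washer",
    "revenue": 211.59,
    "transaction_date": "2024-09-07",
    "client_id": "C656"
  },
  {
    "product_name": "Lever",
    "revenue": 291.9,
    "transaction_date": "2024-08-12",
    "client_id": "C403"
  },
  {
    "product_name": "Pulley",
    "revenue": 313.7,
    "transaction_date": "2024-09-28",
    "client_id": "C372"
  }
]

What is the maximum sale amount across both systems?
418.89

Reconcile: "sale_amount" (store_east) = "revenue" (store_west) = sale amount

Maximum in store_east: 418.89
Maximum in store_west: 313.7

Overall maximum: max(418.89, 313.7) = 418.89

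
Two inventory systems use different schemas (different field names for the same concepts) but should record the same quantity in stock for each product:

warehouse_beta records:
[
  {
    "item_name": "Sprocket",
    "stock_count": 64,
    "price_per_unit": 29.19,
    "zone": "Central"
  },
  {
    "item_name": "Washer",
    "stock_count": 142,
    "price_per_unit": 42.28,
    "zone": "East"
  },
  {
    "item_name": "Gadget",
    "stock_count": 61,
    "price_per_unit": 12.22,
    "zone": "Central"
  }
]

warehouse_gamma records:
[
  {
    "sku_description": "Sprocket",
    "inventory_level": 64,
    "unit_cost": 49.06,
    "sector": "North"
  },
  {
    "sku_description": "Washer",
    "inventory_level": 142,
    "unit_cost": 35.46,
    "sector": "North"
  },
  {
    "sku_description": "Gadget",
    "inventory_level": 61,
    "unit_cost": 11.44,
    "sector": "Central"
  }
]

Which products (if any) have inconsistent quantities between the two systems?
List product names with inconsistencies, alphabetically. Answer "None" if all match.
None

Schema mappings:
- "item_name" (warehouse_beta) = "sku_description" (warehouse_gamma) = product name
- "stock_count" (warehouse_beta) = "inventory_level" (warehouse_gamma) = quantity

Comparison:
  Sprocket: 64 vs 64 - MATCH
  Washer: 142 vs 142 - MATCH
  Gadget: 61 vs 61 - MATCH

Products with inconsistencies: None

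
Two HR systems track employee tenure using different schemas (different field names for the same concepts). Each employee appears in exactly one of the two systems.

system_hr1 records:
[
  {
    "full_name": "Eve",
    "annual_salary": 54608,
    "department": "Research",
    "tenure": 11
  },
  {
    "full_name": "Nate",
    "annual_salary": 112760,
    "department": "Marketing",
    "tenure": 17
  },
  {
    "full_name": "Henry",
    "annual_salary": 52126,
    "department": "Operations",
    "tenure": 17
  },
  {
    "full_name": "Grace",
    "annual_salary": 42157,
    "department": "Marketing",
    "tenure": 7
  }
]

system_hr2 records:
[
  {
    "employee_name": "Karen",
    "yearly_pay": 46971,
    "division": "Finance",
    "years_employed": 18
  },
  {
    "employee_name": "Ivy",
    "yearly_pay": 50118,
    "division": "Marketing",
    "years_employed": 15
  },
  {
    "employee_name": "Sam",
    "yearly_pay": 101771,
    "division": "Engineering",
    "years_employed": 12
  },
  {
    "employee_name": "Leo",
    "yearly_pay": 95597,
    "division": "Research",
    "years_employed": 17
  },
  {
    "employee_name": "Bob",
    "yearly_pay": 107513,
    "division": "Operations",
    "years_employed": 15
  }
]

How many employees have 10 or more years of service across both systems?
8

Reconcile schemas: "tenure" (system_hr1) = "years_employed" (system_hr2) = years of service

From system_hr1: 3 employees with >= 10 years
From system_hr2: 5 employees with >= 10 years

Total: 3 + 5 = 8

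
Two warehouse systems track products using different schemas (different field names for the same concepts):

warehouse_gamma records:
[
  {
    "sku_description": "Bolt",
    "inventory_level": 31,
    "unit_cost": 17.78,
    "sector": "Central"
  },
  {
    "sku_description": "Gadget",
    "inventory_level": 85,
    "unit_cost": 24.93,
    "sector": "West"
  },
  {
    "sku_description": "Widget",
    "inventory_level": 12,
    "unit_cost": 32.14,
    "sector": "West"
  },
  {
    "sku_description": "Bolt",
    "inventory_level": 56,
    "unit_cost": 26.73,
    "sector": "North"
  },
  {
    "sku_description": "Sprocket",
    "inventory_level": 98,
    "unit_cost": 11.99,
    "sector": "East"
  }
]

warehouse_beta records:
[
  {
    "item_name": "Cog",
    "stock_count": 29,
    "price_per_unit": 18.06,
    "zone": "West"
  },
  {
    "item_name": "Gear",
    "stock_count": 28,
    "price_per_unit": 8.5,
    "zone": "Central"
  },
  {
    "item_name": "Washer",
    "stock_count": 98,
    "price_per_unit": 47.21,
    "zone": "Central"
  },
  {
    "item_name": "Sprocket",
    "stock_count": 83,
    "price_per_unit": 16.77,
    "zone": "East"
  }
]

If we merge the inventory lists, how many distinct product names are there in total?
7

Schema mapping: "sku_description" (warehouse_gamma) = "item_name" (warehouse_beta) = product name

Products in warehouse_gamma: ['Bolt', 'Gadget', 'Sprocket', 'Widget']
Products in warehouse_beta: ['Cog', 'Gear', 'Sprocket', 'Washer']

Union (unique products): ['Bolt', 'Cog', 'Gadget', 'Gear', 'Sprocket', 'Washer', 'Widget']
Count: 7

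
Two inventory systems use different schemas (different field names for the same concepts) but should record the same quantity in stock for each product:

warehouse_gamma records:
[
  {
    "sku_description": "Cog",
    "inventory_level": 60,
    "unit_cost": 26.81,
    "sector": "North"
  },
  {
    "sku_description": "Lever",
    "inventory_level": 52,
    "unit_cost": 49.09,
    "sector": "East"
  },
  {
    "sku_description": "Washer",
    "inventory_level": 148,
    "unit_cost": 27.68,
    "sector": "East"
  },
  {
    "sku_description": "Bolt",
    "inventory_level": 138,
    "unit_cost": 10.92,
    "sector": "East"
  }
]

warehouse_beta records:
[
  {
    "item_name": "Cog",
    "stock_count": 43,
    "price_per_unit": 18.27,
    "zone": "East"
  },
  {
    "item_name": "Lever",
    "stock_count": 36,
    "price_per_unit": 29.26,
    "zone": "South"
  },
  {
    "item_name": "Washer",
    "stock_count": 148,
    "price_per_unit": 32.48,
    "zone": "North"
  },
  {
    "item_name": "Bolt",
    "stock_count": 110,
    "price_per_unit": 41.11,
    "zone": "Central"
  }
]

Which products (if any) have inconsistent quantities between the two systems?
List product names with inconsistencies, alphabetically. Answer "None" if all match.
Bolt, Cog, Lever

Schema mappings:
- "sku_description" (warehouse_gamma) = "item_name" (warehouse_beta) = product name
- "inventory_level" (warehouse_gamma) = "stock_count" (warehouse_beta) = quantity

Comparison:
  Cog: 60 vs 43 - MISMATCH
  Lever: 52 vs 36 - MISMATCH
  Washer: 148 vs 148 - MATCH
  Bolt: 138 vs 110 - MISMATCH

Products with inconsistencies: Bolt, Cog, Lever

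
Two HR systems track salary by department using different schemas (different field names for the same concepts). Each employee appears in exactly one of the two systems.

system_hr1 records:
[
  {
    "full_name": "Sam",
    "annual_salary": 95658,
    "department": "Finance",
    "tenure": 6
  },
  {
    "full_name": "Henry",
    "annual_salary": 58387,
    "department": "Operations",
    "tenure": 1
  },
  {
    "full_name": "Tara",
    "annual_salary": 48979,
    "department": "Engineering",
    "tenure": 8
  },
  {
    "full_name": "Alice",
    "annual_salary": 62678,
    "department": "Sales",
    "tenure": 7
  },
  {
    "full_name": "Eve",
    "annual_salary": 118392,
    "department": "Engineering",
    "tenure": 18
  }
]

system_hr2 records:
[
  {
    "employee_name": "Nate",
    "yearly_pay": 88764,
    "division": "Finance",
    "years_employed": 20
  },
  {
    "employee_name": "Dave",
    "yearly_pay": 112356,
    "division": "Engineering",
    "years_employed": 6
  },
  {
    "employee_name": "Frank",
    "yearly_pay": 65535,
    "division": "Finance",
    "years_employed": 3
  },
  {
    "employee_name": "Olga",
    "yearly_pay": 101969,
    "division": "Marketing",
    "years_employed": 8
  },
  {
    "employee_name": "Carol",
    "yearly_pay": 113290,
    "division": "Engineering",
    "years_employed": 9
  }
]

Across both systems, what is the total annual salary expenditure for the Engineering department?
393017

Schema mappings:
- "department" (system_hr1) = "division" (system_hr2) = department
- "annual_salary" (system_hr1) = "yearly_pay" (system_hr2) = salary

Engineering salaries from system_hr1: 167371
Engineering salaries from system_hr2: 225646

Total: 167371 + 225646 = 393017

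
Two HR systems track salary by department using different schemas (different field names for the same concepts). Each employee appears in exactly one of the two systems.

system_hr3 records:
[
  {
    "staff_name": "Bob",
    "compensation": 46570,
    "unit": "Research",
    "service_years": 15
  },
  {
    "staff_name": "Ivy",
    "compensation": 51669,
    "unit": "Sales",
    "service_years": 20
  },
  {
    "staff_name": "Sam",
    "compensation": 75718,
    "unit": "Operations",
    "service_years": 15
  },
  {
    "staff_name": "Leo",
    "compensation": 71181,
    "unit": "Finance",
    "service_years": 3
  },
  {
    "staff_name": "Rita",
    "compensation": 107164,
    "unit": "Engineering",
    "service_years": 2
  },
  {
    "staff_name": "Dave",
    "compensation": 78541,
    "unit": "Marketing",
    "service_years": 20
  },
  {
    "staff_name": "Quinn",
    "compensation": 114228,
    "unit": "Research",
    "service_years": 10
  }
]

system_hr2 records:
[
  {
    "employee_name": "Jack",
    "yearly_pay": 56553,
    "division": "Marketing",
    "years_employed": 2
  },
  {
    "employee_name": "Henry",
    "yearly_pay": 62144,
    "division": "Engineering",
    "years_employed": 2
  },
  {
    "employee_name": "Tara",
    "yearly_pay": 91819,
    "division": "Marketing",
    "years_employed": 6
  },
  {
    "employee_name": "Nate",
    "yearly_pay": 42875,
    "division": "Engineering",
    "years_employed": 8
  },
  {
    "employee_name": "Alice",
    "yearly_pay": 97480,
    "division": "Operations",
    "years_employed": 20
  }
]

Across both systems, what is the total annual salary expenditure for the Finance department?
71181

Schema mappings:
- "unit" (system_hr3) = "division" (system_hr2) = department
- "compensation" (system_hr3) = "yearly_pay" (system_hr2) = salary

Finance salaries from system_hr3: 71181
Finance salaries from system_hr2: 0

Total: 71181 + 0 = 71181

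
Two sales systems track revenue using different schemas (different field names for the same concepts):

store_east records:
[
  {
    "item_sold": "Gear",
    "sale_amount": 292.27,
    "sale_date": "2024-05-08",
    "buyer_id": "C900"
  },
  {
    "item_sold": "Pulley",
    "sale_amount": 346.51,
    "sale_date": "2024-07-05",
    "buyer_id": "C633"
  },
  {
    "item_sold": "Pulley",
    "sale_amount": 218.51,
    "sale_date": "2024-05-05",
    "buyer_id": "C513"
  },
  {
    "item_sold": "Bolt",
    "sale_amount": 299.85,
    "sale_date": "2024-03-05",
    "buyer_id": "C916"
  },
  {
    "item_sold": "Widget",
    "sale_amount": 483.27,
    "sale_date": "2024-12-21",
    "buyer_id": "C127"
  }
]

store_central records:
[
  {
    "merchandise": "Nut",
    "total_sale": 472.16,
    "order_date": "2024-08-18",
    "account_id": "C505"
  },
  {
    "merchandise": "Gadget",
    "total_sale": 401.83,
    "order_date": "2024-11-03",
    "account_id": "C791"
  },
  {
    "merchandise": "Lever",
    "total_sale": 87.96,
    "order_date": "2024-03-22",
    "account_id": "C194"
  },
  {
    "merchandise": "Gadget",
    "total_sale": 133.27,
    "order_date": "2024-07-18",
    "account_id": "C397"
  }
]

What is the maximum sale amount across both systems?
483.27

Reconcile: "sale_amount" (store_east) = "total_sale" (store_central) = sale amount

Maximum in store_east: 483.27
Maximum in store_central: 472.16

Overall maximum: max(483.27, 472.16) = 483.27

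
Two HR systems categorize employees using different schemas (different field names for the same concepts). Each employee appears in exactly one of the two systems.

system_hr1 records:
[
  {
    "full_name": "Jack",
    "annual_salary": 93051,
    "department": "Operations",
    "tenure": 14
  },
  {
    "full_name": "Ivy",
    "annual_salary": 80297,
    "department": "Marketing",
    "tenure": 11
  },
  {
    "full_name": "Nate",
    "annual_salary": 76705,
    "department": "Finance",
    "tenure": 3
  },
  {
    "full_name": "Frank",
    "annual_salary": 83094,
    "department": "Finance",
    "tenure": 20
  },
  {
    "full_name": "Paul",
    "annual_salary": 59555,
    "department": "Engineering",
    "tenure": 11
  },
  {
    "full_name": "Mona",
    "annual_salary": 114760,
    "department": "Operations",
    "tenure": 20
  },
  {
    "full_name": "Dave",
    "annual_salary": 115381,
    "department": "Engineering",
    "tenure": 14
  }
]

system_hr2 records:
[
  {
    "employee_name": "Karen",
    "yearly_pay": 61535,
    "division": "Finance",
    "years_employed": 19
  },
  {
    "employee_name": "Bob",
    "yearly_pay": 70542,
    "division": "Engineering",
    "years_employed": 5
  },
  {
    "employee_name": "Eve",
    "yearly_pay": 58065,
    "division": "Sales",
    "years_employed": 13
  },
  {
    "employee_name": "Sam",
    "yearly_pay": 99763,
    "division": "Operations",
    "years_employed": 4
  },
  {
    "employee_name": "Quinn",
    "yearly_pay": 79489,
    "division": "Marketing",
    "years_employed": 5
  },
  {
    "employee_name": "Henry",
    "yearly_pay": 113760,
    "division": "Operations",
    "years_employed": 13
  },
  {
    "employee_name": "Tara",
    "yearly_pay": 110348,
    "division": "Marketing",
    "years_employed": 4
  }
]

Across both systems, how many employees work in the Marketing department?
3

Schema mapping: "department" (system_hr1) = "division" (system_hr2) = department

Marketing employees in system_hr1: 1
Marketing employees in system_hr2: 2

Total in Marketing: 1 + 2 = 3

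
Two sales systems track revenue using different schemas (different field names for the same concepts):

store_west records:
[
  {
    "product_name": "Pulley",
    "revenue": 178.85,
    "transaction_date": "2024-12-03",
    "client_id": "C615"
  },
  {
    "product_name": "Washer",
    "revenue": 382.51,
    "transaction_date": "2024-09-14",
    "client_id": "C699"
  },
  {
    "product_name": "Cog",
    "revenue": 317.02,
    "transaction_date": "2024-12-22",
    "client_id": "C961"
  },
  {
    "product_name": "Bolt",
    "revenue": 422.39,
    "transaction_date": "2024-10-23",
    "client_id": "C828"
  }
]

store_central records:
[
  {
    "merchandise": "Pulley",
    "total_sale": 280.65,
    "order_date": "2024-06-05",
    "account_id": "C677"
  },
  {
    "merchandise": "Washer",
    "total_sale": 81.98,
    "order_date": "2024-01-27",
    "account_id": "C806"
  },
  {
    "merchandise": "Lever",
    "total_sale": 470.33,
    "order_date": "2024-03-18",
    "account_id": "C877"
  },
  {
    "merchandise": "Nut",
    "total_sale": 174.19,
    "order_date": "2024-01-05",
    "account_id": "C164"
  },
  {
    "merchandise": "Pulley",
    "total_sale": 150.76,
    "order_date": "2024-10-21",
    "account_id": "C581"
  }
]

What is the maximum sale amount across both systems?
470.33

Reconcile: "revenue" (store_west) = "total_sale" (store_central) = sale amount

Maximum in store_west: 422.39
Maximum in store_central: 470.33

Overall maximum: max(422.39, 470.33) = 470.33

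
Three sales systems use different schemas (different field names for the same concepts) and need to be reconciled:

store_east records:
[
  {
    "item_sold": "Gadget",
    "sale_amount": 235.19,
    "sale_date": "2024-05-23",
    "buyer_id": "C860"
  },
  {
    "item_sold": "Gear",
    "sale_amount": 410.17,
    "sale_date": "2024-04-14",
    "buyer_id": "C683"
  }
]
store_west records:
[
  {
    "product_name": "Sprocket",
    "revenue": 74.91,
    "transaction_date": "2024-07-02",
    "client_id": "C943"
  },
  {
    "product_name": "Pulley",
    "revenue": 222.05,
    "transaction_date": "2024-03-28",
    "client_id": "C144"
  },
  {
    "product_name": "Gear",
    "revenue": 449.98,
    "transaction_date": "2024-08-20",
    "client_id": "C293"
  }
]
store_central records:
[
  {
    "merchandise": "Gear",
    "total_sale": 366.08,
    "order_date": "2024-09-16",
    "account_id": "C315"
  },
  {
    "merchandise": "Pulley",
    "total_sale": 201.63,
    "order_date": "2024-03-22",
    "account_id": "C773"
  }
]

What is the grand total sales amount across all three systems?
1960.01

Schema reconciliation - all amount fields map to sale amount:

store_east (sale_amount): 645.36
store_west (revenue): 746.94
store_central (total_sale): 567.71

Grand total: 1960.01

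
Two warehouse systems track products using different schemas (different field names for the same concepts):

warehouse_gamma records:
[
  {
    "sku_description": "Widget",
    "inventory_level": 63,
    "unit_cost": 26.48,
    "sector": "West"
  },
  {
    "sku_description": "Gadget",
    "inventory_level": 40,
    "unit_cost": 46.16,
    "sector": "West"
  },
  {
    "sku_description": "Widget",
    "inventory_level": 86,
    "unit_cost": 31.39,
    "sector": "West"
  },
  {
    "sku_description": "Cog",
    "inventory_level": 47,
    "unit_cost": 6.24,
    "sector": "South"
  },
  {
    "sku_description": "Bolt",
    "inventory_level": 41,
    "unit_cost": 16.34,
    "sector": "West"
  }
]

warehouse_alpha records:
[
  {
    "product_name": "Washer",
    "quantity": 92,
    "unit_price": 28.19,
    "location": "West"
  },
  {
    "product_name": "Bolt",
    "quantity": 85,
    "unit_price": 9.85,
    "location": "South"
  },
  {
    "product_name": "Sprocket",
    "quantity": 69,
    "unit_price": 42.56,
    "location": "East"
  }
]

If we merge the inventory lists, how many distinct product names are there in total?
6

Schema mapping: "sku_description" (warehouse_gamma) = "product_name" (warehouse_alpha) = product name

Products in warehouse_gamma: ['Bolt', 'Cog', 'Gadget', 'Widget']
Products in warehouse_alpha: ['Bolt', 'Sprocket', 'Washer']

Union (unique products): ['Bolt', 'Cog', 'Gadget', 'Sprocket', 'Washer', 'Widget']
Count: 6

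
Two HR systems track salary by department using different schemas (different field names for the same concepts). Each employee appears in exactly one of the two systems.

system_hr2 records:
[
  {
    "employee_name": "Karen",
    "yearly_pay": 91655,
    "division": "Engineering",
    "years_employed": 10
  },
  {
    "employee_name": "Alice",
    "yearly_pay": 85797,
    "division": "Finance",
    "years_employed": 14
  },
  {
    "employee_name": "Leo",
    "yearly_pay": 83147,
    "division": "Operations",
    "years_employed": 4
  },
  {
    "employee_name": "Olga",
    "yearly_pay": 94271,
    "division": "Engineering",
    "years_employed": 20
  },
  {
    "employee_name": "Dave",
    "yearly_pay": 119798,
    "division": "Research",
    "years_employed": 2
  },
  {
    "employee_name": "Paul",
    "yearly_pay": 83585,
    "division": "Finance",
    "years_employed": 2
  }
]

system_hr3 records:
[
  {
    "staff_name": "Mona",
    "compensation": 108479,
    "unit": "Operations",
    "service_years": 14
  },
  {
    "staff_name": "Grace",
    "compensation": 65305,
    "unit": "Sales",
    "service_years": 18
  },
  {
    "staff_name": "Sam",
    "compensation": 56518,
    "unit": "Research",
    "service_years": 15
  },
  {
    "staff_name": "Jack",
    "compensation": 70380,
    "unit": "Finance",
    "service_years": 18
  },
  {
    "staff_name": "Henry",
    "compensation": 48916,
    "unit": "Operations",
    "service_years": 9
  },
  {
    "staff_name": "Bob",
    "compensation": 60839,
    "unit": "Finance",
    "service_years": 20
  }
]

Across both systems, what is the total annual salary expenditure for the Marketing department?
0

Schema mappings:
- "division" (system_hr2) = "unit" (system_hr3) = department
- "yearly_pay" (system_hr2) = "compensation" (system_hr3) = salary

Marketing salaries from system_hr2: 0
Marketing salaries from system_hr3: 0

Total: 0 + 0 = 0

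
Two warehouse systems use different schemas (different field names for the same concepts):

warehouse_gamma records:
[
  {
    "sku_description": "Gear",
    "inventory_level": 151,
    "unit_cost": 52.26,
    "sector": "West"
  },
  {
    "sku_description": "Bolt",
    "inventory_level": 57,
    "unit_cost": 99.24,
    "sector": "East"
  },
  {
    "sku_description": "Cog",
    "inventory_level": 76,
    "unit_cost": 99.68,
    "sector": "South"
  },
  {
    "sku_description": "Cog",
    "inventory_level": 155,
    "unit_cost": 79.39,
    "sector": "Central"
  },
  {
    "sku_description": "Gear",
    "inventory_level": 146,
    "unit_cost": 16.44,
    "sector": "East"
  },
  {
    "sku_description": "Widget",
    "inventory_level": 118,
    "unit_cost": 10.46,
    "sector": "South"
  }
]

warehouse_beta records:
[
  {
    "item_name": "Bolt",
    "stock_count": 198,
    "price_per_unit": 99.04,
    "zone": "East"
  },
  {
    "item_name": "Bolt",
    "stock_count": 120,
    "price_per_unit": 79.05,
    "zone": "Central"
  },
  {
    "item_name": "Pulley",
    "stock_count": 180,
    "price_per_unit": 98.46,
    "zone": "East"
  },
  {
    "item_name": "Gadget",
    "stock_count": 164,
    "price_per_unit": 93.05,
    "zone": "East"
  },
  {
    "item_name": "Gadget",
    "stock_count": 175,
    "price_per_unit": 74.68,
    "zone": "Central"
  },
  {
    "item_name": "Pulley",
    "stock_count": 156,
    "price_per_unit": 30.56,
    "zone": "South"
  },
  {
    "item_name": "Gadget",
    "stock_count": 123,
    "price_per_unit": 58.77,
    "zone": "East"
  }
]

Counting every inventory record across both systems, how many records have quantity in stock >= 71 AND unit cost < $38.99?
3

Schema mappings:
- "inventory_level" (warehouse_gamma) = "stock_count" (warehouse_beta) = quantity
- "unit_cost" (warehouse_gamma) = "price_per_unit" (warehouse_beta) = unit cost

Records meeting both conditions in warehouse_gamma: 2
Records meeting both conditions in warehouse_beta: 1

Total: 2 + 1 = 3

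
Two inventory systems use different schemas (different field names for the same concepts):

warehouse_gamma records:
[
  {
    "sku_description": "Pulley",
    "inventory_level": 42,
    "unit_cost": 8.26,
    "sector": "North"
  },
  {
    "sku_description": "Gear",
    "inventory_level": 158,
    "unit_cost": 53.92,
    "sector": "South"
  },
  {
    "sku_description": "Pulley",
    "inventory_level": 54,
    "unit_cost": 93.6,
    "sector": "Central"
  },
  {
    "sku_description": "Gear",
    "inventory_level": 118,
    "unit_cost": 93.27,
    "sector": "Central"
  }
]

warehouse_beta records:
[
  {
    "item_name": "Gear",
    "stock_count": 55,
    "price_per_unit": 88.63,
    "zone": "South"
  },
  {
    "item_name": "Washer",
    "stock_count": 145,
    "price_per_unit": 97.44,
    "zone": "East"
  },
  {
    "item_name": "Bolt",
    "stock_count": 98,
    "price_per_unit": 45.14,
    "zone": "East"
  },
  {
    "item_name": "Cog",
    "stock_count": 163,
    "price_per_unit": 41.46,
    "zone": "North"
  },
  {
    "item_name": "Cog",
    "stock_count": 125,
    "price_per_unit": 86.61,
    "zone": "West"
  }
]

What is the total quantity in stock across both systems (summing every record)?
958

To reconcile these schemas, identify the field holding the quantity in stock in each system:
1. In warehouse_gamma it is "inventory_level"
2. In warehouse_beta it is "stock_count"

From warehouse_gamma: 42 + 158 + 54 + 118 = 372
From warehouse_beta: 55 + 145 + 98 + 163 + 125 = 586

Total: 372 + 586 = 958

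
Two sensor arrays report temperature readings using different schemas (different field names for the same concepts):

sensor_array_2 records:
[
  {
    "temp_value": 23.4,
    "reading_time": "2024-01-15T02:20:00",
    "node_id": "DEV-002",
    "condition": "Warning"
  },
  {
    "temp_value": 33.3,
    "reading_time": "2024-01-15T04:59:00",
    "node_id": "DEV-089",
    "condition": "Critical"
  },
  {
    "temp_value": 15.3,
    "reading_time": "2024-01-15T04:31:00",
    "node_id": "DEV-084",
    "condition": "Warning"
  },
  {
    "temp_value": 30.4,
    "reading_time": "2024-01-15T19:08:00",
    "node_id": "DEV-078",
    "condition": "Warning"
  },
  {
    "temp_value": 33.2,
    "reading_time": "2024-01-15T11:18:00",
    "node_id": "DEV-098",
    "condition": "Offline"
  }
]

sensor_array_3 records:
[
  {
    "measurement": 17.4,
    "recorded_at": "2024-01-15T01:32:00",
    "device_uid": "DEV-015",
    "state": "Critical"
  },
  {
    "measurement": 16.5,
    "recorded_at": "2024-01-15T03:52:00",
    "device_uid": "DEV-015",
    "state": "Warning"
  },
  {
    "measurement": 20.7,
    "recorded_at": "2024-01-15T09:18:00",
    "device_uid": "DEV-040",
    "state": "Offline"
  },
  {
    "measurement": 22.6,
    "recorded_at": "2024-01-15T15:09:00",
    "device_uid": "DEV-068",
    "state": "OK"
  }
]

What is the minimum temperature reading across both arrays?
15.3

Schema mapping: "temp_value" (sensor_array_2) = "measurement" (sensor_array_3) = temperature reading

Minimum in sensor_array_2: 15.3
Minimum in sensor_array_3: 16.5

Overall minimum: min(15.3, 16.5) = 15.3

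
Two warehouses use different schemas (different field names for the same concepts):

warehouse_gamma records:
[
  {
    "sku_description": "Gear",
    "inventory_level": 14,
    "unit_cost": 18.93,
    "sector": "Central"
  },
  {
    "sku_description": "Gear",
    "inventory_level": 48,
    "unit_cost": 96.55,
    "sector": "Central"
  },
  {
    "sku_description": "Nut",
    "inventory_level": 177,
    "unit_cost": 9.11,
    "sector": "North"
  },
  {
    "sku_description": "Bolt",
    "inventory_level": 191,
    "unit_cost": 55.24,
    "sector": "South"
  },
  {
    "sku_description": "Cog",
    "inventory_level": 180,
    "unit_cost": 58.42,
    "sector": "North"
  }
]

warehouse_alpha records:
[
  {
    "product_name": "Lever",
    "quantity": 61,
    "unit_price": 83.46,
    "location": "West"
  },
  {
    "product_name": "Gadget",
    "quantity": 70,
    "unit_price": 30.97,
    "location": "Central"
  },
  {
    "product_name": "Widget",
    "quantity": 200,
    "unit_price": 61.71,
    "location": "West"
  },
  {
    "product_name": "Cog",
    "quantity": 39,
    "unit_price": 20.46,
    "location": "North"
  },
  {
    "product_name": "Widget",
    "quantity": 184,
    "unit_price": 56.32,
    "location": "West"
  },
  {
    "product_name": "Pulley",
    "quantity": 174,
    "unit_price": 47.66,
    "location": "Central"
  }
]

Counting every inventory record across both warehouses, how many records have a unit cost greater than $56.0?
5

Schema mapping: "unit_cost" (warehouse_gamma) = "unit_price" (warehouse_alpha) = unit cost

Records > $56.0 in warehouse_gamma: 2
Records > $56.0 in warehouse_alpha: 3

Total count: 2 + 3 = 5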